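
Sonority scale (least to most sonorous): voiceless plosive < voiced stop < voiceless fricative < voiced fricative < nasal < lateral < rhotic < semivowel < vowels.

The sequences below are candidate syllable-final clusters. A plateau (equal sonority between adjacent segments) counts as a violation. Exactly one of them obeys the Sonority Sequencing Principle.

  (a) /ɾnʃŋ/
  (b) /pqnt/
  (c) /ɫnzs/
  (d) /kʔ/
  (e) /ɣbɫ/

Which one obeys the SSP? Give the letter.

(a) 7-5-3-5 → violates
(b) 1-1-5-1 → violates
(c) 6-5-4-3 → obeys
(d) 1-1 → violates
(e) 4-2-6 → violates

c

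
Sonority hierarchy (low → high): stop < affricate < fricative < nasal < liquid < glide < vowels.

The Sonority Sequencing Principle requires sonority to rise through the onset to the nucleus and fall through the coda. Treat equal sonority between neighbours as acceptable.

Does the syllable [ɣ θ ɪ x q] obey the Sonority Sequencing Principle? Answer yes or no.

Onset: /ɣ/ is a fricative (sonority 3), /θ/ is a fricative (sonority 3); then the nucleus /ɪ/ (sonority 7).
Onset profile 3-3-7 — rises to the nucleus.
Coda: /x/ is a fricative (sonority 3), /q/ is a stop (sonority 1).
Coda profile 7-3-1 — falls from the nucleus.

yes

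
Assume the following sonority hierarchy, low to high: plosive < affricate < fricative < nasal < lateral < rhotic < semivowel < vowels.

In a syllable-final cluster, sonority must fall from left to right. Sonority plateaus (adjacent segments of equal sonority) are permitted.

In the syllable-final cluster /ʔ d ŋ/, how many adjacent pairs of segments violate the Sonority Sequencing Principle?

1

/ʔ/ — plosive, sonority 1.
/d/ — plosive, sonority 1.
/ŋ/ — nasal, sonority 4.
/ʔ/→/d/: 1→1 (plateau, allowed) — ok.
/d/→/ŋ/: 1→4 (does not fall) — violation.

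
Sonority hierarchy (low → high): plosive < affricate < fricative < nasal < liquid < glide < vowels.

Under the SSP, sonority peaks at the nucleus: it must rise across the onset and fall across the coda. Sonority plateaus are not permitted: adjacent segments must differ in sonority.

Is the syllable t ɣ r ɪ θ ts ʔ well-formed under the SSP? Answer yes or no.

Onset: /t/ is a plosive (sonority 1), /ɣ/ is a fricative (sonority 3), /r/ is a liquid (sonority 5); then the nucleus /ɪ/ (sonority 7).
Onset profile 1-3-5-7 — rises to the nucleus.
Coda: /θ/ is a fricative (sonority 3), /ts/ is an affricate (sonority 2), /ʔ/ is a plosive (sonority 1).
Coda profile 7-3-2-1 — falls from the nucleus.

yes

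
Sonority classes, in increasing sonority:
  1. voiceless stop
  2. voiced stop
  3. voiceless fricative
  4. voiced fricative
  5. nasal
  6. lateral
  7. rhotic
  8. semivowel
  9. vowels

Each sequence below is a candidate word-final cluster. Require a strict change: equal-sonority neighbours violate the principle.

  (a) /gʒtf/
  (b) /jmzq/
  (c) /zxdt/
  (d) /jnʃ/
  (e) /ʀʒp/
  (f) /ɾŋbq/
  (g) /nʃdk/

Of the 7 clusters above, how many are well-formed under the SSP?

6

(a) 2-4-1-3 → violates
(b) 8-5-4-1 → obeys
(c) 4-3-2-1 → obeys
(d) 8-5-3 → obeys
(e) 7-4-1 → obeys
(f) 7-5-2-1 → obeys
(g) 5-3-2-1 → obeys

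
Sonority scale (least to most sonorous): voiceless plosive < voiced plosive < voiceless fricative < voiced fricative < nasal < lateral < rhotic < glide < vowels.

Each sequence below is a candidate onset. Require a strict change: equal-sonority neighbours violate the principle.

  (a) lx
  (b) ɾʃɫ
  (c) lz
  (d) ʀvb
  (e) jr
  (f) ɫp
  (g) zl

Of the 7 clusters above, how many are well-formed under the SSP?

(a) lx: profile 6-3 — violates.
(b) ɾʃɫ: profile 7-3-6 — violates.
(c) lz: profile 6-4 — violates.
(d) ʀvb: profile 7-4-2 — violates.
(e) jr: profile 8-7 — violates.
(f) ɫp: profile 6-1 — violates.
(g) zl: profile 4-6 — obeys.

1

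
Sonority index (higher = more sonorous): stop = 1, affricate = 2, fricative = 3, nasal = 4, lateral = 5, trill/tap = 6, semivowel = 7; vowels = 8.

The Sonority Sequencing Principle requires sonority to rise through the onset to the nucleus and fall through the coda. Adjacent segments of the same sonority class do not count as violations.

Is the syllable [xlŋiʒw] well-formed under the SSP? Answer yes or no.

Onset: /x/ is a fricative (sonority 3), /l/ is a lateral (sonority 5), /ŋ/ is a nasal (sonority 4); then the nucleus /i/ (sonority 8).
Onset profile 3-5-4-8 — does not rise throughout.
Coda: /ʒ/ is a fricative (sonority 3), /w/ is a semivowel (sonority 7).
Coda profile 8-3-7 — does not fall throughout.

no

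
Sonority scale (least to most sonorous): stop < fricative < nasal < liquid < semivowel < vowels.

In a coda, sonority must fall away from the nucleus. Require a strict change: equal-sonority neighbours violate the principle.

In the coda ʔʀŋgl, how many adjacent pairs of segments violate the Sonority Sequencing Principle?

/ʔ/ — stop, sonority 1.
/ʀ/ — liquid, sonority 4.
/ŋ/ — nasal, sonority 3.
/g/ — stop, sonority 1.
/l/ — liquid, sonority 4.
/ʔ/→/ʀ/: 1→4 (does not fall) — violation.
/ʀ/→/ŋ/: 4→3 (falls) — ok.
/ŋ/→/g/: 3→1 (falls) — ok.
/g/→/l/: 1→4 (does not fall) — violation.

2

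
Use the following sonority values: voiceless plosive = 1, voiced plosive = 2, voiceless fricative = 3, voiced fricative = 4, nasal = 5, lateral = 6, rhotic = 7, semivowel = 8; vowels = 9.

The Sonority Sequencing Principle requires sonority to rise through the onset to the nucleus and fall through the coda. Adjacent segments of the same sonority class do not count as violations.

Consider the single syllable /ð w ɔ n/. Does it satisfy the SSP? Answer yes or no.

yes

Onset: /ð/ is a voiced fricative (sonority 4), /w/ is a semivowel (sonority 8); then the nucleus /ɔ/ (sonority 9).
Onset profile 4-8-9 — rises to the nucleus.
Coda: /n/ is a nasal (sonority 5).
Coda profile 9-5 — falls from the nucleus.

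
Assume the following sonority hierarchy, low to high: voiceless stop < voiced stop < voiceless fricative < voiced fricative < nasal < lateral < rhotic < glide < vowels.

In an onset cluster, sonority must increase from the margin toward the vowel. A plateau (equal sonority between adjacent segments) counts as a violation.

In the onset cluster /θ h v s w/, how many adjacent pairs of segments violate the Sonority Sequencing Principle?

/θ/: voiceless fricative = 3.
/h/: voiceless fricative = 3.
/v/: voiced fricative = 4.
/s/: voiceless fricative = 3.
/w/: glide = 8.
/θ/→/h/: 3→3 (plateau) — violation.
/h/→/v/: 3→4 (rises) — ok.
/v/→/s/: 4→3 (does not rise) — violation.
/s/→/w/: 3→8 (rises) — ok.

2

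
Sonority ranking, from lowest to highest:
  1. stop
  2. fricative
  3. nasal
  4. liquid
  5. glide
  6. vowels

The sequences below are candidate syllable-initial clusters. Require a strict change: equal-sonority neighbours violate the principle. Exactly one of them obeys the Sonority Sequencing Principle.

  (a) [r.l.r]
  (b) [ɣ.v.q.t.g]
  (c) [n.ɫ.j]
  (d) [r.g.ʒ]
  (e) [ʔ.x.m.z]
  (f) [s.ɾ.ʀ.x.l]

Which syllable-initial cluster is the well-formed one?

(a) sonority 4-4-4: ill-formed.
(b) sonority 2-2-1-1-1: ill-formed.
(c) sonority 3-4-5: well-formed.
(d) sonority 4-1-2: ill-formed.
(e) sonority 1-2-3-2: ill-formed.
(f) sonority 2-4-4-2-4: ill-formed.

c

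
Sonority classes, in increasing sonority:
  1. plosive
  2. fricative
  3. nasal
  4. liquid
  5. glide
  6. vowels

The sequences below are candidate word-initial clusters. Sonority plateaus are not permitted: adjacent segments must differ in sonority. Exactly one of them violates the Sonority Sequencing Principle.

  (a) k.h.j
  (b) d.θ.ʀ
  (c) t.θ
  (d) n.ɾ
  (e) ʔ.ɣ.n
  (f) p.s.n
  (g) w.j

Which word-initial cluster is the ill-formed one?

(a) sonority 1-2-5: well-formed.
(b) sonority 1-2-4: well-formed.
(c) sonority 1-2: well-formed.
(d) sonority 3-4: well-formed.
(e) sonority 1-2-3: well-formed.
(f) sonority 1-2-3: well-formed.
(g) sonority 5-5: ill-formed.

g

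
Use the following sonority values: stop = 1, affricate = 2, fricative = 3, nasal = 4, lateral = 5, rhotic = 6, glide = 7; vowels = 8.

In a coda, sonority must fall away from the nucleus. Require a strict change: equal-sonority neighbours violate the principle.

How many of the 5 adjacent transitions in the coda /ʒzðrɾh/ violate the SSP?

4

/ʒ/ is a fricative (sonority 3).
/z/ is a fricative (sonority 3).
/ð/ is a fricative (sonority 3).
/r/ is a rhotic (sonority 6).
/ɾ/ is a rhotic (sonority 6).
/h/ is a fricative (sonority 3).
/ʒ/→/z/: 3→3 (plateau) — violation.
/z/→/ð/: 3→3 (plateau) — violation.
/ð/→/r/: 3→6 (does not fall) — violation.
/r/→/ɾ/: 6→6 (plateau) — violation.
/ɾ/→/h/: 6→3 (falls) — ok.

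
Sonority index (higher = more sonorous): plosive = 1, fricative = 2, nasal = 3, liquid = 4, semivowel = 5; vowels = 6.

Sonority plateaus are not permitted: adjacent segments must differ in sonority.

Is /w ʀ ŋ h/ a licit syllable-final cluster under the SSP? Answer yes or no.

/w/: semivowel = 5.
/ʀ/: liquid = 4.
/ŋ/: nasal = 3.
/h/: fricative = 2.
The profile 5-4-3-2 strictly falls, so the syllable-final cluster satisfies the SSP.

yes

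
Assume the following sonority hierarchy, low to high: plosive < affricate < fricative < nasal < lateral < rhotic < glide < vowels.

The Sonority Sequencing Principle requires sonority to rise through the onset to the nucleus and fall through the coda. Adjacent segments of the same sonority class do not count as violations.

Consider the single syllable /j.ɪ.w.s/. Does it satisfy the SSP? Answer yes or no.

yes

Onset: /j/ is a glide (sonority 7); then the nucleus /ɪ/ (sonority 8).
Onset profile 7-8 — rises to the nucleus.
Coda: /w/ is a glide (sonority 7), /s/ is a fricative (sonority 3).
Coda profile 8-7-3 — falls from the nucleus.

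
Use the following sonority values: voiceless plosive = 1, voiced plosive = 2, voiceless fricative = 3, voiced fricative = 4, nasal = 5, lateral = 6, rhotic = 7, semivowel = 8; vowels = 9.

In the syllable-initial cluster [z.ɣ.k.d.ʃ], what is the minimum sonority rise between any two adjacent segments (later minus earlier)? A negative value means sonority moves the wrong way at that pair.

-3

/z/ is a voiced fricative (sonority 4).
/ɣ/ is a voiced fricative (sonority 4).
/k/ is a voiceless plosive (sonority 1).
/d/ is a voiced plosive (sonority 2).
/ʃ/ is a voiceless fricative (sonority 3).
/z/→/ɣ/: change +0.
/ɣ/→/k/: change -3.
/k/→/d/: change +1.
/d/→/ʃ/: change +1.
Minimum = -3.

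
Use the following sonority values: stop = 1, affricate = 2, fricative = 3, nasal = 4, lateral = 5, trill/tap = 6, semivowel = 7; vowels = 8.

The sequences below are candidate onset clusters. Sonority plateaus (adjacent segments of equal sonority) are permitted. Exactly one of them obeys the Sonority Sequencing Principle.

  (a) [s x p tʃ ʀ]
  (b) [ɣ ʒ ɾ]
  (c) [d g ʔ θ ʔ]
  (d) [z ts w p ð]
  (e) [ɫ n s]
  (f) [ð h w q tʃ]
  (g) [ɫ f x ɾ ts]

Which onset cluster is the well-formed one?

b

(a) 3-3-1-2-6 → violates
(b) 3-3-6 → obeys
(c) 1-1-1-3-1 → violates
(d) 3-2-7-1-3 → violates
(e) 5-4-3 → violates
(f) 3-3-7-1-2 → violates
(g) 5-3-3-6-2 → violates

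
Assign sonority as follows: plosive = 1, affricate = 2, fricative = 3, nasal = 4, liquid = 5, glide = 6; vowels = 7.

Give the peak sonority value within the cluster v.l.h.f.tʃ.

5

/v/ — fricative, sonority 3.
/l/ — liquid, sonority 5.
/h/ — fricative, sonority 3.
/f/ — fricative, sonority 3.
/tʃ/ — affricate, sonority 2.
The maximum is 5.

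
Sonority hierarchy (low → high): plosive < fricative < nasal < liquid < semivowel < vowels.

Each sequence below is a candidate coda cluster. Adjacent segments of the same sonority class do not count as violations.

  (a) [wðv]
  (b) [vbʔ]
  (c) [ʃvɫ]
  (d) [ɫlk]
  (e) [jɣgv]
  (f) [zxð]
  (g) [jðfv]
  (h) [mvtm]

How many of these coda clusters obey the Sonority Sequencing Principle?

(a) 5-2-2 → obeys
(b) 2-1-1 → obeys
(c) 2-2-4 → violates
(d) 4-4-1 → obeys
(e) 5-2-1-2 → violates
(f) 2-2-2 → obeys
(g) 5-2-2-2 → obeys
(h) 3-2-1-3 → violates

5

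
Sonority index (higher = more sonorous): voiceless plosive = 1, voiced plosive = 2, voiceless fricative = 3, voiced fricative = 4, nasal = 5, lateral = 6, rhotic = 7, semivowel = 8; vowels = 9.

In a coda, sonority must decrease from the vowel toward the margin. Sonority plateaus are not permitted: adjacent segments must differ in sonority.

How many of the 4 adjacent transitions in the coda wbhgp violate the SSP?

/w/ is a semivowel (sonority 8).
/b/ is a voiced plosive (sonority 2).
/h/ is a voiceless fricative (sonority 3).
/g/ is a voiced plosive (sonority 2).
/p/ is a voiceless plosive (sonority 1).
/w/→/b/: 8→2 (falls) — ok.
/b/→/h/: 2→3 (does not fall) — violation.
/h/→/g/: 3→2 (falls) — ok.
/g/→/p/: 2→1 (falls) — ok.

1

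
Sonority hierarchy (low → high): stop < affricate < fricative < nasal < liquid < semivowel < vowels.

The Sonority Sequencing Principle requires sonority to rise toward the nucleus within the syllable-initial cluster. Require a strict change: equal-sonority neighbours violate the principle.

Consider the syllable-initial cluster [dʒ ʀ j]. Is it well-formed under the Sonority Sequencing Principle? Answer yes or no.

yes

/dʒ/ — affricate, sonority 2.
/ʀ/ — liquid, sonority 5.
/j/ — semivowel, sonority 6.
The profile 2-5-6 strictly rises, so the syllable-initial cluster satisfies the SSP.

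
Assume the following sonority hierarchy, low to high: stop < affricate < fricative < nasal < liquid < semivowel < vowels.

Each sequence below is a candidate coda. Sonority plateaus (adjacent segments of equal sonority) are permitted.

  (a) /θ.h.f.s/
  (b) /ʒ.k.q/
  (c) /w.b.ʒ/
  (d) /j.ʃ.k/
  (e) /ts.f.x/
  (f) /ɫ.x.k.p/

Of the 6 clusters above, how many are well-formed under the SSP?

4

(a) sonority 3-3-3-3: well-formed.
(b) sonority 3-1-1: well-formed.
(c) sonority 6-1-3: ill-formed.
(d) sonority 6-3-1: well-formed.
(e) sonority 2-3-3: ill-formed.
(f) sonority 5-3-1-1: well-formed.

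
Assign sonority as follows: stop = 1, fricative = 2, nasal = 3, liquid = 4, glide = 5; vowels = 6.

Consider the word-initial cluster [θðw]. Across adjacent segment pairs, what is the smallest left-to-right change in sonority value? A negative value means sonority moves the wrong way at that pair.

/θ/: fricative = 2.
/ð/: fricative = 2.
/w/: glide = 5.
/θ/→/ð/: change +0.
/ð/→/w/: change +3.
Minimum = 0.

0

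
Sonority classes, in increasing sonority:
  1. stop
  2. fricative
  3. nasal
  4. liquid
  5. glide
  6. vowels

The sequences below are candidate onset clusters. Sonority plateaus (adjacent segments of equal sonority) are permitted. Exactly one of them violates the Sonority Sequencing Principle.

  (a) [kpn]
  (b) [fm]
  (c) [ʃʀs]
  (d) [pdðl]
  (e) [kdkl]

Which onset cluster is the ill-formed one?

(a) sonority 1-1-3: well-formed.
(b) sonority 2-3: well-formed.
(c) sonority 2-4-2: ill-formed.
(d) sonority 1-1-2-4: well-formed.
(e) sonority 1-1-1-4: well-formed.

c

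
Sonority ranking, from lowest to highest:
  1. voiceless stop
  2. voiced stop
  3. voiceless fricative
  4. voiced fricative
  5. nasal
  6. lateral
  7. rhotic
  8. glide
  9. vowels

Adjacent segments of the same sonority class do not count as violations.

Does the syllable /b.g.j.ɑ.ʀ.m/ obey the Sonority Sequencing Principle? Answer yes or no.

Onset: /b/ is a voiced stop (sonority 2), /g/ is a voiced stop (sonority 2), /j/ is a glide (sonority 8); then the nucleus /ɑ/ (sonority 9).
Onset profile 2-2-8-9 — rises to the nucleus.
Coda: /ʀ/ is a rhotic (sonority 7), /m/ is a nasal (sonority 5).
Coda profile 9-7-5 — falls from the nucleus.

yes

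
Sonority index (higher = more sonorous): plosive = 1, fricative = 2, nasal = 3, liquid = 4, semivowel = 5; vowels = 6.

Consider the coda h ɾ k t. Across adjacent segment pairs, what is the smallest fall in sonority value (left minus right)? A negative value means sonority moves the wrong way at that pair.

-2

/h/: fricative = 2.
/ɾ/: liquid = 4.
/k/: plosive = 1.
/t/: plosive = 1.
/h/→/ɾ/: change -2.
/ɾ/→/k/: change +3.
/k/→/t/: change +0.
Minimum = -2.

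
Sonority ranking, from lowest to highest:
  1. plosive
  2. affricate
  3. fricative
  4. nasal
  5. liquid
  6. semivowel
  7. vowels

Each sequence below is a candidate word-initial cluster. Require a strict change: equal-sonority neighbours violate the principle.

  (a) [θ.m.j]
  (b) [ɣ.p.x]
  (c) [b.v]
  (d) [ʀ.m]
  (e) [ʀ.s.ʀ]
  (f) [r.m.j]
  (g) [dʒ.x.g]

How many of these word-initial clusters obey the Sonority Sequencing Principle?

(a) [θ.m.j]: profile 3-4-6 — obeys.
(b) [ɣ.p.x]: profile 3-1-3 — violates.
(c) [b.v]: profile 1-3 — obeys.
(d) [ʀ.m]: profile 5-4 — violates.
(e) [ʀ.s.ʀ]: profile 5-3-5 — violates.
(f) [r.m.j]: profile 5-4-6 — violates.
(g) [dʒ.x.g]: profile 2-3-1 — violates.

2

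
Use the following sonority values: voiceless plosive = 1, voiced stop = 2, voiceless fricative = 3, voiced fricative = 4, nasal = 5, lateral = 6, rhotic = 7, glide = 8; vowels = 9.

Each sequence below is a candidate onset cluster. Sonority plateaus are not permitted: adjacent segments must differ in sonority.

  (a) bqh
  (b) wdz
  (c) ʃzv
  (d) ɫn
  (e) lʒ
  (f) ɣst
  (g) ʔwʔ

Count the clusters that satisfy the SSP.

(a) sonority 2-1-3: ill-formed.
(b) sonority 8-2-4: ill-formed.
(c) sonority 3-4-4: ill-formed.
(d) sonority 6-5: ill-formed.
(e) sonority 6-4: ill-formed.
(f) sonority 4-3-1: ill-formed.
(g) sonority 1-8-1: ill-formed.

0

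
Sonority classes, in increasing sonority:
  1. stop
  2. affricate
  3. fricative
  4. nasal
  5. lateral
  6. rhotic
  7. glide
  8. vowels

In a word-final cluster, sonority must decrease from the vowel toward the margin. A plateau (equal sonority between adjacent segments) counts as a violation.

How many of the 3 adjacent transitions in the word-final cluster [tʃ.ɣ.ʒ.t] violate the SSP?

2

/tʃ/ is an affricate (sonority 2).
/ɣ/ is a fricative (sonority 3).
/ʒ/ is a fricative (sonority 3).
/t/ is a stop (sonority 1).
/tʃ/→/ɣ/: 2→3 (does not fall) — violation.
/ɣ/→/ʒ/: 3→3 (plateau) — violation.
/ʒ/→/t/: 3→1 (falls) — ok.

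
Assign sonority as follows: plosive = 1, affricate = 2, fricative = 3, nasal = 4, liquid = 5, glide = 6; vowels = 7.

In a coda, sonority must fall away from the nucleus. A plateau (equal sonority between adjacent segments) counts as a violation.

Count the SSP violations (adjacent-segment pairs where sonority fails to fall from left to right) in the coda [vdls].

/v/ — fricative, sonority 3.
/d/ — plosive, sonority 1.
/l/ — liquid, sonority 5.
/s/ — fricative, sonority 3.
/v/→/d/: 3→1 (falls) — ok.
/d/→/l/: 1→5 (does not fall) — violation.
/l/→/s/: 5→3 (falls) — ok.

1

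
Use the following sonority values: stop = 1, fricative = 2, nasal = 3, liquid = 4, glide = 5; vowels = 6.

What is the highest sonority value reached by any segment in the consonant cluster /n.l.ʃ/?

/n/: nasal = 3.
/l/: liquid = 4.
/ʃ/: fricative = 2.
The maximum is 4.

4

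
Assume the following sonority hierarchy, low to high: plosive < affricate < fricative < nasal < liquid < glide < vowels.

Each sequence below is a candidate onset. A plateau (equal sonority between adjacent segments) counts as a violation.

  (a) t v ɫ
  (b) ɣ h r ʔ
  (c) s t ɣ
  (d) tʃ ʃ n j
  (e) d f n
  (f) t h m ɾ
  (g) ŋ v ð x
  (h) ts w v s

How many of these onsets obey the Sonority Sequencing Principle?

4

(a) t v ɫ: profile 1-3-5 — obeys.
(b) ɣ h r ʔ: profile 3-3-5-1 — violates.
(c) s t ɣ: profile 3-1-3 — violates.
(d) tʃ ʃ n j: profile 2-3-4-6 — obeys.
(e) d f n: profile 1-3-4 — obeys.
(f) t h m ɾ: profile 1-3-4-5 — obeys.
(g) ŋ v ð x: profile 4-3-3-3 — violates.
(h) ts w v s: profile 2-6-3-3 — violates.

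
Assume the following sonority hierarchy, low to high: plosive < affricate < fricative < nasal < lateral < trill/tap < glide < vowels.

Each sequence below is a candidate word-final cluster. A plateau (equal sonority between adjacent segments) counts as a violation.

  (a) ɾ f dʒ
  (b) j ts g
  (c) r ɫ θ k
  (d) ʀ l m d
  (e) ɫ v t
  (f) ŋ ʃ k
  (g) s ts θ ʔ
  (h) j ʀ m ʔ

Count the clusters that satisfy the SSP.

(a) 6-3-2 → obeys
(b) 7-2-1 → obeys
(c) 6-5-3-1 → obeys
(d) 6-5-4-1 → obeys
(e) 5-3-1 → obeys
(f) 4-3-1 → obeys
(g) 3-2-3-1 → violates
(h) 7-6-4-1 → obeys

7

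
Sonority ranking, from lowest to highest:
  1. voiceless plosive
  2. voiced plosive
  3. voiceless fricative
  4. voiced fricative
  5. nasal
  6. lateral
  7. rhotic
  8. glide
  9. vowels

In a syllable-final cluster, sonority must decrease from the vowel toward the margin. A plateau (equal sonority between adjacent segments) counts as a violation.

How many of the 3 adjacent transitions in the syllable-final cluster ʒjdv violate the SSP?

/ʒ/ — voiced fricative, sonority 4.
/j/ — glide, sonority 8.
/d/ — voiced plosive, sonority 2.
/v/ — voiced fricative, sonority 4.
/ʒ/→/j/: 4→8 (does not fall) — violation.
/j/→/d/: 8→2 (falls) — ok.
/d/→/v/: 2→4 (does not fall) — violation.

2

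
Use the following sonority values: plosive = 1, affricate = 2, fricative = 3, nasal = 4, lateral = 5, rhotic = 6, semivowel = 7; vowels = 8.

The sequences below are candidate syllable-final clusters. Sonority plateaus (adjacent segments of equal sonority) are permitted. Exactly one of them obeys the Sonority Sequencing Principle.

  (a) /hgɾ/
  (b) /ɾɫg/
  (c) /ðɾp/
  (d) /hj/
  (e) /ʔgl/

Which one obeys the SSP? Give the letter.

b

(a) 3-1-6 → violates
(b) 6-5-1 → obeys
(c) 3-6-1 → violates
(d) 3-7 → violates
(e) 1-1-5 → violates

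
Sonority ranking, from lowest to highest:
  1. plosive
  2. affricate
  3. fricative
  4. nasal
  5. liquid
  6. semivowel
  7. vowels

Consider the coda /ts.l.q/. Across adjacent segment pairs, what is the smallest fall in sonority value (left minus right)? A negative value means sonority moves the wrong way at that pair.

-3

/ts/: affricate = 2.
/l/: liquid = 5.
/q/: plosive = 1.
/ts/→/l/: change -3.
/l/→/q/: change +4.
Minimum = -3.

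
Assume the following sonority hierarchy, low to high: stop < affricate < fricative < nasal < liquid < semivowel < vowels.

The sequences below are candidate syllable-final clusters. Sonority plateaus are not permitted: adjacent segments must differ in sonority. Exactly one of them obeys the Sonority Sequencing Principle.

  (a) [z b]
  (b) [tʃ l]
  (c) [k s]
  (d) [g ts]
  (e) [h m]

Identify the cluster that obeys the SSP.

(a) sonority 3-1: well-formed.
(b) sonority 2-5: ill-formed.
(c) sonority 1-3: ill-formed.
(d) sonority 1-2: ill-formed.
(e) sonority 3-4: ill-formed.

a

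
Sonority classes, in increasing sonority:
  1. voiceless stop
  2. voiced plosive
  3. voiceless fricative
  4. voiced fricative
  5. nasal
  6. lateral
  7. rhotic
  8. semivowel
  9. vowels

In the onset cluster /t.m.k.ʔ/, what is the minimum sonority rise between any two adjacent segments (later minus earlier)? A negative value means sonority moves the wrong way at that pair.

-4

/t/: voiceless stop = 1.
/m/: nasal = 5.
/k/: voiceless stop = 1.
/ʔ/: voiceless stop = 1.
/t/→/m/: change +4.
/m/→/k/: change -4.
/k/→/ʔ/: change +0.
Minimum = -4.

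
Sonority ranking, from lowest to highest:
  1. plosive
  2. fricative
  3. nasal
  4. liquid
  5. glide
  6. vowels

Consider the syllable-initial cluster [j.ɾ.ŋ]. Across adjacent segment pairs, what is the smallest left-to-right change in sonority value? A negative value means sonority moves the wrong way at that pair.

/j/ is a glide (sonority 5).
/ɾ/ is a liquid (sonority 4).
/ŋ/ is a nasal (sonority 3).
/j/→/ɾ/: change -1.
/ɾ/→/ŋ/: change -1.
Minimum = -1.

-1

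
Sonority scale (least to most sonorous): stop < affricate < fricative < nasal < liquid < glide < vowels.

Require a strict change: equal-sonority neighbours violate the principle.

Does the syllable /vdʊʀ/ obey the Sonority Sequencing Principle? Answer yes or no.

no

Onset: /v/ is a fricative (sonority 3), /d/ is a stop (sonority 1); then the nucleus /ʊ/ (sonority 7).
Onset profile 3-1-7 — does not strictly rise throughout.
Coda: /ʀ/ is a liquid (sonority 5).
Coda profile 7-5 — falls from the nucleus.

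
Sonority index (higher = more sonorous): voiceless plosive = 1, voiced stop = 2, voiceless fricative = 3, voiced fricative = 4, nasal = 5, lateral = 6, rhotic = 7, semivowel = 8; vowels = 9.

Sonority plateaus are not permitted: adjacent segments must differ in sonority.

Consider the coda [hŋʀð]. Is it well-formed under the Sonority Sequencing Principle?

no

/h/ is a voiceless fricative (sonority 3).
/ŋ/ is a nasal (sonority 5).
/ʀ/ is a rhotic (sonority 7).
/ð/ is a voiced fricative (sonority 4).
The profile is 3-5-7-4. Between /h/ (3) and /ŋ/ (5) sonority does not fall, so the cluster violates the SSP.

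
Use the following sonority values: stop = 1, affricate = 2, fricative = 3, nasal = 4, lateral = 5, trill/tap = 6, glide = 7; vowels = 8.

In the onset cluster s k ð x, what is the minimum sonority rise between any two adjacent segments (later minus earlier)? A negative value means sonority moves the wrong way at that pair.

/s/ — fricative, sonority 3.
/k/ — stop, sonority 1.
/ð/ — fricative, sonority 3.
/x/ — fricative, sonority 3.
/s/→/k/: change -2.
/k/→/ð/: change +2.
/ð/→/x/: change +0.
Minimum = -2.

-2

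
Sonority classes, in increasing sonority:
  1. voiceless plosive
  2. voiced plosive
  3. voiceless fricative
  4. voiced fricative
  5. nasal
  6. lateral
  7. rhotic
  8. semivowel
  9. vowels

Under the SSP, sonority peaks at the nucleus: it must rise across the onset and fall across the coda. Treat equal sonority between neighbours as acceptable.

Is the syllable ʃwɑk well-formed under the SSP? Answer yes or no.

Onset: /ʃ/ is a voiceless fricative (sonority 3), /w/ is a semivowel (sonority 8); then the nucleus /ɑ/ (sonority 9).
Onset profile 3-8-9 — rises to the nucleus.
Coda: /k/ is a voiceless plosive (sonority 1).
Coda profile 9-1 — falls from the nucleus.

yes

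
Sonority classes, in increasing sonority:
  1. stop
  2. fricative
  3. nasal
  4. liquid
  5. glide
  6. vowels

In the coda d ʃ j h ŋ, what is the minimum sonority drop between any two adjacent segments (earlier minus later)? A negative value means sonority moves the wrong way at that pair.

/d/: stop = 1.
/ʃ/: fricative = 2.
/j/: glide = 5.
/h/: fricative = 2.
/ŋ/: nasal = 3.
/d/→/ʃ/: change -1.
/ʃ/→/j/: change -3.
/j/→/h/: change +3.
/h/→/ŋ/: change -1.
Minimum = -3.

-3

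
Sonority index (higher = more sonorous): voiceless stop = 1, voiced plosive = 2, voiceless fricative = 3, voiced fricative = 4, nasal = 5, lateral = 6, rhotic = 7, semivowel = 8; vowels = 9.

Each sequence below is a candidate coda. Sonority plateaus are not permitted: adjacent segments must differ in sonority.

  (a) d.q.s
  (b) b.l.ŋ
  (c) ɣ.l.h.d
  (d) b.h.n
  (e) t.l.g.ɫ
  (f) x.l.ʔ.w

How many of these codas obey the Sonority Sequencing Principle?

(a) 2-1-3 → violates
(b) 2-6-5 → violates
(c) 4-6-3-2 → violates
(d) 2-3-5 → violates
(e) 1-6-2-6 → violates
(f) 3-6-1-8 → violates

0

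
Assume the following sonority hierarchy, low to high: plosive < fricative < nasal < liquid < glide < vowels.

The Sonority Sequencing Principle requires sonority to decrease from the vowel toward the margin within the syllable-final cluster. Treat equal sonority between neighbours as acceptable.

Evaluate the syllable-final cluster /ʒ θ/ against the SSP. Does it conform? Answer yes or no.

/ʒ/ — fricative, sonority 2.
/θ/ — fricative, sonority 2.
The profile 2-2 is non-increasing (plateaus allowed), so the syllable-final cluster satisfies the SSP.

yes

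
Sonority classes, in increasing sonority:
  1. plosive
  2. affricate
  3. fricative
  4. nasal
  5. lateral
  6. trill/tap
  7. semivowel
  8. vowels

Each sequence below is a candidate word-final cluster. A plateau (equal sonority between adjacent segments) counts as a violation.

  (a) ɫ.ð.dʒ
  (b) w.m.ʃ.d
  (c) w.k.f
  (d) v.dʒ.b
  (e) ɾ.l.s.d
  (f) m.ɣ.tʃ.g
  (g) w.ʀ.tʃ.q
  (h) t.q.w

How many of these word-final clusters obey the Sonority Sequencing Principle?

6

(a) ɫ.ð.dʒ: profile 5-3-2 — obeys.
(b) w.m.ʃ.d: profile 7-4-3-1 — obeys.
(c) w.k.f: profile 7-1-3 — violates.
(d) v.dʒ.b: profile 3-2-1 — obeys.
(e) ɾ.l.s.d: profile 6-5-3-1 — obeys.
(f) m.ɣ.tʃ.g: profile 4-3-2-1 — obeys.
(g) w.ʀ.tʃ.q: profile 7-6-2-1 — obeys.
(h) t.q.w: profile 1-1-7 — violates.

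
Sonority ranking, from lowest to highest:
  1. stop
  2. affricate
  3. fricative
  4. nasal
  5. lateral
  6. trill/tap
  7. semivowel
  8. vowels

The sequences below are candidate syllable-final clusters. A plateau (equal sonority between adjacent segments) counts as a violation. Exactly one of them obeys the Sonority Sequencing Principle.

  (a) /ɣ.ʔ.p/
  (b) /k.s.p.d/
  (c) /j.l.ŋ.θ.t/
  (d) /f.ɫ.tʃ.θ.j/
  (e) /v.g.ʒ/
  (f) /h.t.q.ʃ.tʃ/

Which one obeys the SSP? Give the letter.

(a) 3-1-1 → violates
(b) 1-3-1-1 → violates
(c) 7-5-4-3-1 → obeys
(d) 3-5-2-3-7 → violates
(e) 3-1-3 → violates
(f) 3-1-1-3-2 → violates

c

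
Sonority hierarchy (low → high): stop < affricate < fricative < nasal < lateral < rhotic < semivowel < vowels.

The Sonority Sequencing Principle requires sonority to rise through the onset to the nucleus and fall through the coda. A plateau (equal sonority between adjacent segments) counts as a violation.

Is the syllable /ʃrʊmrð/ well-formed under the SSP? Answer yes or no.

no

Onset: /ʃ/ is a fricative (sonority 3), /r/ is a rhotic (sonority 6); then the nucleus /ʊ/ (sonority 8).
Onset profile 3-6-8 — rises to the nucleus.
Coda: /m/ is a nasal (sonority 4), /r/ is a rhotic (sonority 6), /ð/ is a fricative (sonority 3).
Coda profile 8-4-6-3 — does not strictly fall throughout.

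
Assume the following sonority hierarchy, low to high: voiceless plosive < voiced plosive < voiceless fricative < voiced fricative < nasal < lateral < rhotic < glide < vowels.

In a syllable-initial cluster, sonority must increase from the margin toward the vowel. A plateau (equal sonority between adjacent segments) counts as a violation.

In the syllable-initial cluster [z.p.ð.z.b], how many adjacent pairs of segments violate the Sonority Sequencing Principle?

/z/: voiced fricative = 4.
/p/: voiceless plosive = 1.
/ð/: voiced fricative = 4.
/z/: voiced fricative = 4.
/b/: voiced plosive = 2.
/z/→/p/: 4→1 (does not rise) — violation.
/p/→/ð/: 1→4 (rises) — ok.
/ð/→/z/: 4→4 (plateau) — violation.
/z/→/b/: 4→2 (does not rise) — violation.

3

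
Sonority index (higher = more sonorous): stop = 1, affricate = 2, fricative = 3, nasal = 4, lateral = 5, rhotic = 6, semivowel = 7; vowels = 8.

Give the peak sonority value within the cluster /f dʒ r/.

6

/f/: fricative = 3.
/dʒ/: affricate = 2.
/r/: rhotic = 6.
The maximum is 6.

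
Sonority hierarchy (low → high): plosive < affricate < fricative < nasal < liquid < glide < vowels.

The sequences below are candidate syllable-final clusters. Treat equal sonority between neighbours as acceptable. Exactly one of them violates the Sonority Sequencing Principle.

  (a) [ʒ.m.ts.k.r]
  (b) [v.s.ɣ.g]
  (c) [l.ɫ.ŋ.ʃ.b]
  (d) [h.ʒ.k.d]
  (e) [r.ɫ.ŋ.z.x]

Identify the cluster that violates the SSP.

a

(a) [ʒ.m.ts.k.r]: profile 3-4-2-1-5 — violates.
(b) [v.s.ɣ.g]: profile 3-3-3-1 — obeys.
(c) [l.ɫ.ŋ.ʃ.b]: profile 5-5-4-3-1 — obeys.
(d) [h.ʒ.k.d]: profile 3-3-1-1 — obeys.
(e) [r.ɫ.ŋ.z.x]: profile 5-5-4-3-3 — obeys.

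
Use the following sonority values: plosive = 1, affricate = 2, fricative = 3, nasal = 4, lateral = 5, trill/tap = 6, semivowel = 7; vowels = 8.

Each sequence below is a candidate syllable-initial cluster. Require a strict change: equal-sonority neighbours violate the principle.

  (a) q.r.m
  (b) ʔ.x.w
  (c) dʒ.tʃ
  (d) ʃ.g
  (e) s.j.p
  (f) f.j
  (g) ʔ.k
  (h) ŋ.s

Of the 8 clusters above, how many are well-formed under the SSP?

2

(a) 1-6-4 → violates
(b) 1-3-7 → obeys
(c) 2-2 → violates
(d) 3-1 → violates
(e) 3-7-1 → violates
(f) 3-7 → obeys
(g) 1-1 → violates
(h) 4-3 → violates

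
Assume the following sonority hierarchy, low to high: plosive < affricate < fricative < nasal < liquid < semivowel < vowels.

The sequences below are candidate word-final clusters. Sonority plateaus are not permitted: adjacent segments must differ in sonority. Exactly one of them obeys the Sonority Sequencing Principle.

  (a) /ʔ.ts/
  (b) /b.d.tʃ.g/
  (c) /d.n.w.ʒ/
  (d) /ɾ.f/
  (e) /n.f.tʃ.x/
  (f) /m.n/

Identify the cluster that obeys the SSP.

d

(a) sonority 1-2: ill-formed.
(b) sonority 1-1-2-1: ill-formed.
(c) sonority 1-4-6-3: ill-formed.
(d) sonority 5-3: well-formed.
(e) sonority 4-3-2-3: ill-formed.
(f) sonority 4-4: ill-formed.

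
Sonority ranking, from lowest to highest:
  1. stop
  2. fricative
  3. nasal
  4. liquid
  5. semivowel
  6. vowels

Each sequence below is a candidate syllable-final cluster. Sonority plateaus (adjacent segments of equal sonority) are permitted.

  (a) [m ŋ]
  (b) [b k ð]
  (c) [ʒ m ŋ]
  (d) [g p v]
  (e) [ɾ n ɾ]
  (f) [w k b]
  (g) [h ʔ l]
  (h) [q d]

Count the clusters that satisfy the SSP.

(a) [m ŋ]: profile 3-3 — obeys.
(b) [b k ð]: profile 1-1-2 — violates.
(c) [ʒ m ŋ]: profile 2-3-3 — violates.
(d) [g p v]: profile 1-1-2 — violates.
(e) [ɾ n ɾ]: profile 4-3-4 — violates.
(f) [w k b]: profile 5-1-1 — obeys.
(g) [h ʔ l]: profile 2-1-4 — violates.
(h) [q d]: profile 1-1 — obeys.

3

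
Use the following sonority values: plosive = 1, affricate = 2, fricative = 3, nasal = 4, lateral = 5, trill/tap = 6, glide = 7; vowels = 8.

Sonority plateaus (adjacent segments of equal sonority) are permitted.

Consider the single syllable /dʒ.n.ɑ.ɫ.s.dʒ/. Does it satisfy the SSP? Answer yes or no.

Onset: /dʒ/ is an affricate (sonority 2), /n/ is a nasal (sonority 4); then the nucleus /ɑ/ (sonority 8).
Onset profile 2-4-8 — rises to the nucleus.
Coda: /ɫ/ is a lateral (sonority 5), /s/ is a fricative (sonority 3), /dʒ/ is an affricate (sonority 2).
Coda profile 8-5-3-2 — falls from the nucleus.

yes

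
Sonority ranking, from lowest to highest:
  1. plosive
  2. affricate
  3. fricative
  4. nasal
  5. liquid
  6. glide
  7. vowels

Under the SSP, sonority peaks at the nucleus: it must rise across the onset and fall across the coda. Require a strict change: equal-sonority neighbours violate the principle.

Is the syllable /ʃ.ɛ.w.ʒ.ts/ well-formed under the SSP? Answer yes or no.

yes

Onset: /ʃ/ is a fricative (sonority 3); then the nucleus /ɛ/ (sonority 7).
Onset profile 3-7 — rises to the nucleus.
Coda: /w/ is a glide (sonority 6), /ʒ/ is a fricative (sonority 3), /ts/ is an affricate (sonority 2).
Coda profile 7-6-3-2 — falls from the nucleus.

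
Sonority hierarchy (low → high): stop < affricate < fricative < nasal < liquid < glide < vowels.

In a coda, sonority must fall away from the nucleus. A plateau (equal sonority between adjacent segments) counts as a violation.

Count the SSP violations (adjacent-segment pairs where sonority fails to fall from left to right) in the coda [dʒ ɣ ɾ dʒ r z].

3

/dʒ/: affricate = 2.
/ɣ/: fricative = 3.
/ɾ/: liquid = 5.
/dʒ/: affricate = 2.
/r/: liquid = 5.
/z/: fricative = 3.
/dʒ/→/ɣ/: 2→3 (does not fall) — violation.
/ɣ/→/ɾ/: 3→5 (does not fall) — violation.
/ɾ/→/dʒ/: 5→2 (falls) — ok.
/dʒ/→/r/: 2→5 (does not fall) — violation.
/r/→/z/: 5→3 (falls) — ok.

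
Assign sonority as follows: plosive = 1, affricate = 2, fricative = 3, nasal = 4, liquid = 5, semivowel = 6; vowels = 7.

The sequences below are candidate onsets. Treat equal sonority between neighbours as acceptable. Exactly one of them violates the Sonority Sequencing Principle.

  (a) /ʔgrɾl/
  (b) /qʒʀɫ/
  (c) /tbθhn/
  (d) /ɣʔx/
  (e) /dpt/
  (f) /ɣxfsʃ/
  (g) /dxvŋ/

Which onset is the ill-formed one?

d

(a) sonority 1-1-5-5-5: well-formed.
(b) sonority 1-3-5-5: well-formed.
(c) sonority 1-1-3-3-4: well-formed.
(d) sonority 3-1-3: ill-formed.
(e) sonority 1-1-1: well-formed.
(f) sonority 3-3-3-3-3: well-formed.
(g) sonority 1-3-3-4: well-formed.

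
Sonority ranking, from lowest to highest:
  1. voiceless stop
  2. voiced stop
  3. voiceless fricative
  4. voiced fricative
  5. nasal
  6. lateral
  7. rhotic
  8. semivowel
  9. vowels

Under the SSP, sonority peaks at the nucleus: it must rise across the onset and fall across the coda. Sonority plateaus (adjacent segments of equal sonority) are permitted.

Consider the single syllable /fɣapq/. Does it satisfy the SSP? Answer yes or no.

yes

Onset: /f/ is a voiceless fricative (sonority 3), /ɣ/ is a voiced fricative (sonority 4); then the nucleus /a/ (sonority 9).
Onset profile 3-4-9 — rises to the nucleus.
Coda: /p/ is a voiceless stop (sonority 1), /q/ is a voiceless stop (sonority 1).
Coda profile 9-1-1 — falls from the nucleus.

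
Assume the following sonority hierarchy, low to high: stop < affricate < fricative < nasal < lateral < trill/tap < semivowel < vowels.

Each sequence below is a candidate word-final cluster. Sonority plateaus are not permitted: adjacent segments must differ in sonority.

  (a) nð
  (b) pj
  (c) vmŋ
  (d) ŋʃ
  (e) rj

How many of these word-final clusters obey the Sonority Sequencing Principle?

2

(a) sonority 4-3: well-formed.
(b) sonority 1-7: ill-formed.
(c) sonority 3-4-4: ill-formed.
(d) sonority 4-3: well-formed.
(e) sonority 6-7: ill-formed.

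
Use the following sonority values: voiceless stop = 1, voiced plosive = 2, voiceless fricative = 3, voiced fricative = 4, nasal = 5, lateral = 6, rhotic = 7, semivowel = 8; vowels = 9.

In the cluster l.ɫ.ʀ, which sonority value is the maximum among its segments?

/l/ is a lateral (sonority 6).
/ɫ/ is a lateral (sonority 6).
/ʀ/ is a rhotic (sonority 7).
The maximum is 7.

7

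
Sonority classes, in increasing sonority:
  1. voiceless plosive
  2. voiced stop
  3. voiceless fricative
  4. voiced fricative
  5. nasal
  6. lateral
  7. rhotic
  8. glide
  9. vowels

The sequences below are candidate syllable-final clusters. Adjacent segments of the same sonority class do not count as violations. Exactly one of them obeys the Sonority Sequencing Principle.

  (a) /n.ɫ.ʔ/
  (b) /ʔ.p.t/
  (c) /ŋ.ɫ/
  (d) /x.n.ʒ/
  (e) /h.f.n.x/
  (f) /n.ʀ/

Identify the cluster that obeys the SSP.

b

(a) 5-6-1 → violates
(b) 1-1-1 → obeys
(c) 5-6 → violates
(d) 3-5-4 → violates
(e) 3-3-5-3 → violates
(f) 5-7 → violates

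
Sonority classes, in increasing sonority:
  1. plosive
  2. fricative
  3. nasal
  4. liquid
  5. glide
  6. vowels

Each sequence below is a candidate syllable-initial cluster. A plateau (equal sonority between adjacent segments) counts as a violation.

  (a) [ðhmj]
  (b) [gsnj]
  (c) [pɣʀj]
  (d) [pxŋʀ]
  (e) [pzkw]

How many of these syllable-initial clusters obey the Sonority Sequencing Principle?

(a) sonority 2-2-3-5: ill-formed.
(b) sonority 1-2-3-5: well-formed.
(c) sonority 1-2-4-5: well-formed.
(d) sonority 1-2-3-4: well-formed.
(e) sonority 1-2-1-5: ill-formed.

3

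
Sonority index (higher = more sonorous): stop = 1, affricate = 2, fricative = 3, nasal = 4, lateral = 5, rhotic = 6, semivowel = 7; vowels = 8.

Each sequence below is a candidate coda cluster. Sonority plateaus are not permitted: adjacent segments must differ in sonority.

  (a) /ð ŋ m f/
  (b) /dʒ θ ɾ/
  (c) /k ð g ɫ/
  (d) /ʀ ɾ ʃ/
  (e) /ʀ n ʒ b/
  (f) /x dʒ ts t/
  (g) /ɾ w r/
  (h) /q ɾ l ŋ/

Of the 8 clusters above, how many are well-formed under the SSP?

1

(a) 3-4-4-3 → violates
(b) 2-3-6 → violates
(c) 1-3-1-5 → violates
(d) 6-6-3 → violates
(e) 6-4-3-1 → obeys
(f) 3-2-2-1 → violates
(g) 6-7-6 → violates
(h) 1-6-5-4 → violates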